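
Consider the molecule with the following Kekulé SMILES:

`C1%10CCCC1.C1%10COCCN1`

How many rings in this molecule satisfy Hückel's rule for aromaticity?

0

The SMILES encodes a five-membered saturated carbon ring; a six-membered saturated ring with an oxygen and an N–H nitrogen at positions 1 and 4.
The 5-membered ring has only sp³ atoms, so it is not fully conjugated — not aromatic (cyclopentane).
The 6-membered ring with one oxygen and one N–H (1,4) has only sp³ atoms, so it is not fully conjugated — not aromatic (morpholine).
None of the rings are aromatic. Total: 0.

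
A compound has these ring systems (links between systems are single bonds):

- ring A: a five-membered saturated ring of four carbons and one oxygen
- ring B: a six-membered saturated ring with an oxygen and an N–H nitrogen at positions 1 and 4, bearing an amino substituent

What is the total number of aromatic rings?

0

Ring A has only sp³ atoms, so it is not fully conjugated — not aromatic (tetrahydrofuran).
Ring B has only sp³ atoms, so it is not fully conjugated — not aromatic (morpholine).
No ring is aromatic. Total: 0.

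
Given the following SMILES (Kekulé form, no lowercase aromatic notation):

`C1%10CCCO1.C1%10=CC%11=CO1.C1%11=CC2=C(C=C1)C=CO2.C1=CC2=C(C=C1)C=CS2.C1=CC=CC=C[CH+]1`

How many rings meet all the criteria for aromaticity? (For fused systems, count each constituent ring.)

6

The SMILES encodes a five-membered saturated ring of four carbons and one oxygen; a five-membered ring of four carbons and one oxygen, with two C=C double bonds; a six-membered carbon ring with three alternating C=C double bonds, fused to a five-membered ring containing one oxygen and two C=C double bonds; a six-membered carbon ring with three alternating C=C double bonds, fused to a five-membered ring containing one sulfur and two C=C double bonds; a seven-membered all-carbon ring bearing a positive charge on one carbon, with three C=C double bonds.
The 5-membered ring with one oxygen has only sp³ atoms, so it is not fully conjugated — not aromatic (tetrahydrofuran).
The second 5-membered ring with one oxygen has a continuous p-orbital overlap around the ring; 2 ring double bonds (4 π electrons) plus a heteroatom lone pair (2) give 6 π electrons. 6 = 4(1)+2, so it is aromatic (furan).
The fused 6/5-membered bicyclic (with one oxygen) is a single π system with 9 sp² atoms and 10 π electrons from ring double bonds plus a heteroatom lone pair. 10 = 4(2)+2, so the system is aromatic and both rings count as aromatic (benzofuran).
The fused 6/5-membered bicyclic (with one sulfur) is a single π system with 9 sp² atoms and 10 π electrons from ring double bonds plus a heteroatom lone pair. 10 = 4(2)+2, so the system is aromatic and both rings count as aromatic (benzothiophene).
The 7-membered ring is planar and fully conjugated; 3 ring double bonds (6 π electrons) plus the carbocation's empty p orbital (0, but keeps the ring conjugated) give 6 π electrons. 6 = 4(1)+2, so it is aromatic (tropylium cation).
6 of the 7 rings are aromatic. Total: 6.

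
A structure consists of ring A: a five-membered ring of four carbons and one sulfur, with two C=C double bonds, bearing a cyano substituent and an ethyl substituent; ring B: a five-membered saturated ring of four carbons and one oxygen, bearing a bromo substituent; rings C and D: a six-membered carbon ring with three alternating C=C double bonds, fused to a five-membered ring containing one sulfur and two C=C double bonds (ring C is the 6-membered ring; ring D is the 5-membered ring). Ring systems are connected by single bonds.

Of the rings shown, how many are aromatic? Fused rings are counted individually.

3

Ring A has a continuous p-orbital overlap around the ring; 2 ring double bonds (4 π electrons) plus a heteroatom lone pair (2) give 6 π electrons. Since 6 = 4n+2 (n=1), ring A is aromatic (thiophene).
Ring B has only sp³ atoms, so it is not fully conjugated — not aromatic (tetrahydrofuran).
Rings C and D form a fused bicyclic system (with one sulfur) with 9 sp² atoms and 10 π electrons from ring double bonds plus a heteroatom lone pair. 10 = 4(2)+2, so the system is aromatic and both rings count as aromatic (benzothiophene).
Aromatic: A, C, D. Total: 3.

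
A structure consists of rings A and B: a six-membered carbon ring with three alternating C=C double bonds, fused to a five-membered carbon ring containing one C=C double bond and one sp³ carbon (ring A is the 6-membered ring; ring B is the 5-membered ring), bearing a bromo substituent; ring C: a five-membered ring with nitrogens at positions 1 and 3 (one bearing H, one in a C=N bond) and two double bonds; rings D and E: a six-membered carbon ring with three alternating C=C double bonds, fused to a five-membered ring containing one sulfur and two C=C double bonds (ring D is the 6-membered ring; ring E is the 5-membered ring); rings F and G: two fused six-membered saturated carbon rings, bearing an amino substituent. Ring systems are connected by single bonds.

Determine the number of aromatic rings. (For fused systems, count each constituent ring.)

4

Ring A is planar and fully conjugated; 3 ring double bonds give 6 π electrons. Since 6 = 4n+2 (n=1), ring A is aromatic (benzene ring).
Ring B has one sp³ carbon, so it is not fully conjugated — not aromatic (cyclopentene ring).
Ring C is fully conjugated (every ring atom contributes a p orbital); 2 ring double bonds (4 π electrons) plus a heteroatom lone pair (2) give 6 π electrons. That satisfies 4n+2 with n=1, so ring C is aromatic (imidazole).
Rings D and E form a fused bicyclic system (with one sulfur) with 9 sp² atoms and 10 π electrons from ring double bonds plus a heteroatom lone pair. 10 = 4(2)+2, so the system is aromatic and both rings count as aromatic (benzothiophene).
Ring F has only sp³ atoms, so it is not fully conjugated — not aromatic (cyclohexane ring).
Ring G has only sp³ atoms, so it is not fully conjugated — not aromatic (cyclohexane ring).
Aromatic: A, C, D, E. Total: 4.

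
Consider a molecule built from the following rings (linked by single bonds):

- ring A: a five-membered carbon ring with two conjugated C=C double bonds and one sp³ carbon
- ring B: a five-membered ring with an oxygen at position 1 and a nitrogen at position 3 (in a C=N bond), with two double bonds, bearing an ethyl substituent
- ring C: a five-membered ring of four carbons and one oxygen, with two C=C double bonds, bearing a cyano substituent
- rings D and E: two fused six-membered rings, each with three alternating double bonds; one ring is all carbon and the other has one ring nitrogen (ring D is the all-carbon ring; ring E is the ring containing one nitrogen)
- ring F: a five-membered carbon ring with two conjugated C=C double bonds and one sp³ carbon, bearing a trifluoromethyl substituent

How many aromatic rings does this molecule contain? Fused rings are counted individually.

4

Ring A has one sp³ carbon, so it is not fully conjugated — not aromatic (cyclopentadiene).
Ring B is fully conjugated (every ring atom contributes a p orbital); 2 ring double bonds (4 π electrons) plus a heteroatom lone pair (2) give 6 π electrons. Since 6 = 4n+2 (n=1), ring B is aromatic (oxazole).
Ring C is fully conjugated (every ring atom contributes a p orbital); 2 ring double bonds (4 π electrons) plus a heteroatom lone pair (2) give 6 π electrons. 6 = 4(1)+2, so ring C is aromatic (furan).
Rings D and E form a fused bicyclic system (with one nitrogen) with 10 sp² atoms and 10 π electrons from ring double bonds. 10 = 4(2)+2, so the system is aromatic and both rings count as aromatic (quinoline).
Ring F has one sp³ carbon, so it is not fully conjugated — not aromatic (cyclopentadiene).
Aromatic: B, C, D, E. Total: 4.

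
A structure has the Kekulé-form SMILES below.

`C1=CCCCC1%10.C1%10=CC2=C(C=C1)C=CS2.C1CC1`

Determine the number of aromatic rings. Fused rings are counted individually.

2

The SMILES encodes a six-membered carbon ring with one C=C double bond; a six-membered carbon ring with three alternating C=C double bonds, fused to a five-membered ring containing one sulfur and two C=C double bonds; a three-membered saturated carbon ring.
The 6-membered ring has four sp³ carbons, so it is not fully conjugated — not aromatic (cyclohexene).
The fused 6/5-membered bicyclic (with one sulfur) is a single π system with 9 sp² atoms and 10 π electrons from ring double bonds plus a heteroatom lone pair. 10 = 4(2)+2, so the system is aromatic and both rings count as aromatic (benzothiophene).
The 3-membered ring has only sp³ atoms, so it is not fully conjugated — not aromatic (cyclopropane).
2 of the 4 rings are aromatic. Total: 2.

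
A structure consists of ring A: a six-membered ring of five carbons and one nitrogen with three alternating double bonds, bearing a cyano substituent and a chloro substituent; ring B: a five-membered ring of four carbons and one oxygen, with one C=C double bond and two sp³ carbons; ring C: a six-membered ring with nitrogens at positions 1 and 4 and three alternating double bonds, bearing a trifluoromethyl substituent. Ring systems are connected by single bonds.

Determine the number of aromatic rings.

2

Ring A is fully conjugated (every ring atom contributes a p orbital); 3 ring double bonds give 6 π electrons. 6 = 4(1)+2, so ring A is aromatic (pyridine).
Ring B has two sp³ carbons, so it is not fully conjugated — not aromatic (2,3-dihydrofuran).
Ring C is fully conjugated (every ring atom contributes a p orbital); 3 ring double bonds give 6 π electrons. Since 6 = 4n+2 (n=1), ring C is aromatic (pyrazine).
Aromatic: A, C. Total: 2.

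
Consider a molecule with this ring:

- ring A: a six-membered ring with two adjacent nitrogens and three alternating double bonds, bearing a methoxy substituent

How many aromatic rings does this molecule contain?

Ring A is planar and fully conjugated; 3 ring double bonds give 6 π electrons. 6 = 4(1)+2, so ring A is aromatic (pyridazine).

1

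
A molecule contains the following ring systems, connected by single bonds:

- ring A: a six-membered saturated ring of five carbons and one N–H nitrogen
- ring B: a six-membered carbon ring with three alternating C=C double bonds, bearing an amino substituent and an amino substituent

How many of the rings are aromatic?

1

Ring A has only sp³ atoms, so it is not fully conjugated — not aromatic (piperidine).
Ring B is fully conjugated (every ring atom contributes a p orbital); 3 ring double bonds give 6 π electrons. That satisfies 4n+2 with n=1, so ring B is aromatic (benzene).
Aromatic: B. Total: 1.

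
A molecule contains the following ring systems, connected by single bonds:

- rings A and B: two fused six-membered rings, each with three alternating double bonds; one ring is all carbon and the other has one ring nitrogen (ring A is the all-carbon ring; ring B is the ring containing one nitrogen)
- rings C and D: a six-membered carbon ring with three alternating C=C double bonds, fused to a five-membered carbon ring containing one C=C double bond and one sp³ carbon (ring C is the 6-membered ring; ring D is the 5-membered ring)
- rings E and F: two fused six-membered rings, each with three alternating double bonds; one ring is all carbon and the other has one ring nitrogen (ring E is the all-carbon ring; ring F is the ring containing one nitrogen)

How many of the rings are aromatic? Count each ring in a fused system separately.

5

Rings A and B form a fused bicyclic system (with one nitrogen) with 10 sp² atoms and 10 π electrons from ring double bonds. 10 = 4(2)+2, so the system is aromatic and both rings count as aromatic (quinoline).
Ring C has a continuous p-orbital overlap around the ring; 3 ring double bonds give 6 π electrons. Since 6 = 4n+2 (n=1), ring C is aromatic (benzene ring).
Ring D has one sp³ carbon, so it is not fully conjugated — not aromatic (cyclopentene ring).
Rings E and F form a fused bicyclic system (with one nitrogen) with 10 sp² atoms and 10 π electrons from ring double bonds. 10 = 4(2)+2, so the system is aromatic and both rings count as aromatic (quinoline).
Aromatic: A, B, C, E, F. Total: 5.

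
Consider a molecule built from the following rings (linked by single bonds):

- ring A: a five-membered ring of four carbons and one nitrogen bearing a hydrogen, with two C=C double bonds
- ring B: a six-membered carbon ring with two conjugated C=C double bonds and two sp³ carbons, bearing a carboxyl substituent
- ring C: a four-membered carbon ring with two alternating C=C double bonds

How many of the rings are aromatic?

1

Ring A is fully conjugated (every ring atom contributes a p orbital); 2 ring double bonds (4 π electrons) plus a heteroatom lone pair (2) give 6 π electrons. Since 6 = 4n+2 (n=1), ring A is aromatic (pyrrole).
Ring B has two sp³ carbons, so it is not fully conjugated — not aromatic (1,3-cyclohexadiene).
Ring C has only sp² ring atoms; a planar conformation would have a fully conjugated π system of 4 electrons. But 4 = 4(1), which is 4n not 4n+2, so ring C is not aromatic (cyclobutadiene) — cyclobutadiene is antiaromatic and distorts to a rectangle.
Aromatic: A. Total: 1.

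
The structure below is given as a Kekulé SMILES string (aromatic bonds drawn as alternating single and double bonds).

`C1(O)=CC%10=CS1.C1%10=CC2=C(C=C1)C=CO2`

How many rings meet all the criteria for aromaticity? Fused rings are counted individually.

3

The SMILES encodes a five-membered ring of four carbons and one sulfur, with two C=C double bonds; a six-membered carbon ring with three alternating C=C double bonds, fused to a five-membered ring containing one oxygen and two C=C double bonds.
The 5-membered ring with one sulfur is fully conjugated (every ring atom contributes a p orbital); 2 ring double bonds (4 π electrons) plus a heteroatom lone pair (2) give 6 π electrons. That satisfies 4n+2 with n=1, so it is aromatic (thiophene).
The fused 6/5-membered bicyclic (with one oxygen) is a single π system with 9 sp² atoms and 10 π electrons from ring double bonds plus a heteroatom lone pair. 10 = 4(2)+2, so the system is aromatic and both rings count as aromatic (benzofuran).
3 of the 3 rings are aromatic. Total: 3.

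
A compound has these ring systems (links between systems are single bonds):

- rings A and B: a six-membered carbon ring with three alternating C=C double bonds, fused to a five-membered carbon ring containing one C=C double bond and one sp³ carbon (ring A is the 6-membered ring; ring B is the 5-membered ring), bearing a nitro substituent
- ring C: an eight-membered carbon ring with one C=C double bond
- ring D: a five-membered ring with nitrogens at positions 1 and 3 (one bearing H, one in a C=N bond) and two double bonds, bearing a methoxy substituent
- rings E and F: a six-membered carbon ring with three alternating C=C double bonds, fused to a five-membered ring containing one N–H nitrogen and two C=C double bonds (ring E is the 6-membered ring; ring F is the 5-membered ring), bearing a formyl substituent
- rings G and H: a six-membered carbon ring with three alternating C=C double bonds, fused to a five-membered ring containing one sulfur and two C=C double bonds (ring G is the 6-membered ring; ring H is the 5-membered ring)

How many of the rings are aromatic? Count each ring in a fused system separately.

6

Ring A is planar and fully conjugated; 3 ring double bonds give 6 π electrons. 6 = 4(1)+2, so ring A is aromatic (benzene ring).
Ring B has one sp³ carbon, so it is not fully conjugated — not aromatic (cyclopentene ring).
Ring C has six sp³ carbons, so it is not fully conjugated — not aromatic (cyclooctene).
Ring D has a continuous p-orbital overlap around the ring; 2 ring double bonds (4 π electrons) plus a heteroatom lone pair (2) give 6 π electrons. Since 6 = 4n+2 (n=1), ring D is aromatic (imidazole).
Rings E and F form a fused bicyclic system (with one N–H) with 9 sp² atoms and 10 π electrons from ring double bonds plus a heteroatom lone pair. 10 = 4(2)+2, so the system is aromatic and both rings count as aromatic (indole).
Rings G and H form a fused bicyclic system (with one sulfur) with 9 sp² atoms and 10 π electrons from ring double bonds plus a heteroatom lone pair. 10 = 4(2)+2, so the system is aromatic and both rings count as aromatic (benzothiophene).
Aromatic: A, D, E, F, G, H. Total: 6.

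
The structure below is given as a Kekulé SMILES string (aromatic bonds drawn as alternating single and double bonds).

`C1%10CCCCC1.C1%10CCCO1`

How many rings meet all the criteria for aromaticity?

0

The SMILES encodes a six-membered saturated carbon ring; a five-membered saturated ring of four carbons and one oxygen.
The 6-membered ring has only sp³ atoms, so it is not fully conjugated — not aromatic (cyclohexane).
The 5-membered ring with one oxygen has only sp³ atoms, so it is not fully conjugated — not aromatic (tetrahydrofuran).
None of the rings are aromatic. Total: 0.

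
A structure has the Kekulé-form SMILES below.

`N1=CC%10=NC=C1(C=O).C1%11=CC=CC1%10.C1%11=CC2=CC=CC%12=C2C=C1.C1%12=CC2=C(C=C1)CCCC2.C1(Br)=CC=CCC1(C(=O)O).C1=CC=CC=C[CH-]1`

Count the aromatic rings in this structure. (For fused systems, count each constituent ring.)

4

The SMILES encodes a six-membered ring with nitrogens at positions 1 and 4 and three alternating double bonds; a five-membered carbon ring with two conjugated C=C double bonds and one sp³ carbon; two fused six-membered carbon rings, each with three alternating C=C double bonds; a six-membered carbon ring with three alternating C=C double bonds, fused to a saturated six-membered carbon ring; a six-membered carbon ring with two conjugated C=C double bonds and two sp³ carbons; a seven-membered all-carbon ring bearing a negative charge on one carbon, with three C=C double bonds.
The 6-membered ring with two nitrogens (1,4) is planar and fully conjugated; 3 ring double bonds give 6 π electrons. That satisfies 4n+2 with n=1, so it is aromatic (pyrazine).
The 5-membered ring has one sp³ carbon, so it is not fully conjugated — not aromatic (cyclopentadiene).
The fused 6/6-membered bicyclic is a single π system with 10 sp² atoms and 10 π electrons from ring double bonds. 10 = 4(2)+2, so the system is aromatic and both rings count as aromatic (naphthalene).
The 6-membered ring is fully conjugated (every ring atom contributes a p orbital); 3 ring double bonds give 6 π electrons. Since 6 = 4n+2 (n=1), it is aromatic (benzene ring).
The second 6-membered ring has four sp³ carbons, so it is not fully conjugated — not aromatic (cyclohexane ring).
The third 6-membered ring has two sp³ carbons, so it is not fully conjugated — not aromatic (1,3-cyclohexadiene).
The 7-membered ring has only sp² ring atoms; a planar conformation would have a fully conjugated π system of 8 electrons. But 8 = 4(2), which is 4n not 4n+2, so it is not aromatic (cycloheptatrienyl anion).
4 of the 8 rings are aromatic. Total: 4.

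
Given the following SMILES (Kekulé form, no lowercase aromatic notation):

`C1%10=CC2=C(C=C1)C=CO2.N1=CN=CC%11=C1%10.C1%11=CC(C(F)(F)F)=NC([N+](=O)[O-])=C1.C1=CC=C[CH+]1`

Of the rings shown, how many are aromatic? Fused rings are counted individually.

4

The SMILES encodes a six-membered carbon ring with three alternating C=C double bonds, fused to a five-membered ring containing one oxygen and two C=C double bonds; a six-membered ring with nitrogens at positions 1 and 3 and three alternating double bonds; a six-membered ring of five carbons and one nitrogen with three alternating double bonds; a five-membered all-carbon ring bearing a positive charge on one carbon, with two C=C double bonds.
The fused 6/5-membered bicyclic (with one oxygen) is a single π system with 9 sp² atoms and 10 π electrons from ring double bonds plus a heteroatom lone pair. 10 = 4(2)+2, so the system is aromatic and both rings count as aromatic (benzofuran).
The 6-membered ring with two nitrogens (1,3) has a continuous p-orbital overlap around the ring; 3 ring double bonds give 6 π electrons. That satisfies 4n+2 with n=1, so it is aromatic (pyrimidine).
The 6-membered ring with one nitrogen is fully conjugated (every ring atom contributes a p orbital); 3 ring double bonds give 6 π electrons. Since 6 = 4n+2 (n=1), it is aromatic (pyridine).
The 5-membered ring has only sp² ring atoms; a planar conformation would have a fully conjugated π system of 4 electrons. But 4 = 4(1), which is 4n not 4n+2, so it is not aromatic (cyclopentadienyl cation).
4 of the 5 rings are aromatic. Total: 4.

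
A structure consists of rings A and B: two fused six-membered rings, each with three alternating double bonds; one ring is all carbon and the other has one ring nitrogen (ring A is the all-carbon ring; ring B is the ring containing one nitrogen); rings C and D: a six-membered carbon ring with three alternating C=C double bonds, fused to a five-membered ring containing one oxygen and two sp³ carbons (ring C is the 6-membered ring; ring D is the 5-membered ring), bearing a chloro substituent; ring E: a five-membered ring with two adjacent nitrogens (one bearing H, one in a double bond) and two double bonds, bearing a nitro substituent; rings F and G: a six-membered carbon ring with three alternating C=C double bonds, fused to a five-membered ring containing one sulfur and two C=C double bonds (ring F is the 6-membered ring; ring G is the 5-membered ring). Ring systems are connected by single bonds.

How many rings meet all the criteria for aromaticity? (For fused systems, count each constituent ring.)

6

Rings A and B form a fused bicyclic system (with one nitrogen) with 10 sp² atoms and 10 π electrons from ring double bonds. 10 = 4(2)+2, so the system is aromatic and both rings count as aromatic (quinoline).
Ring C has a continuous p-orbital overlap around the ring; 3 ring double bonds give 6 π electrons. 6 = 4(1)+2, so ring C is aromatic (benzene ring).
Ring D has two sp³ carbons, so it is not fully conjugated — not aromatic (oxolane ring).
Ring E is fully conjugated (every ring atom contributes a p orbital); 2 ring double bonds (4 π electrons) plus a heteroatom lone pair (2) give 6 π electrons. Since 6 = 4n+2 (n=1), ring E is aromatic (pyrazole).
Rings F and G form a fused bicyclic system (with one sulfur) with 9 sp² atoms and 10 π electrons from ring double bonds plus a heteroatom lone pair. 10 = 4(2)+2, so the system is aromatic and both rings count as aromatic (benzothiophene).
Aromatic: A, B, C, E, F, G. Total: 6.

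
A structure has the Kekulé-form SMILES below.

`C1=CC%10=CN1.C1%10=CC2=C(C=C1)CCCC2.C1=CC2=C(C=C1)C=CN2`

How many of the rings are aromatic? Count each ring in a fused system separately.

The SMILES encodes a five-membered ring of four carbons and one nitrogen bearing a hydrogen, with two C=C double bonds; a six-membered carbon ring with three alternating C=C double bonds, fused to a saturated six-membered carbon ring; a six-membered carbon ring with three alternating C=C double bonds, fused to a five-membered ring containing one N–H nitrogen and two C=C double bonds.
The 5-membered ring with one N–H is planar and fully conjugated; 2 ring double bonds (4 π electrons) plus a heteroatom lone pair (2) give 6 π electrons. That satisfies 4n+2 with n=1, so it is aromatic (pyrrole).
The 6-membered ring has a continuous p-orbital overlap around the ring; 3 ring double bonds give 6 π electrons. That satisfies 4n+2 with n=1, so it is aromatic (benzene ring).
The second 6-membered ring has four sp³ carbons, so it is not fully conjugated — not aromatic (cyclohexane ring).
The fused 6/5-membered bicyclic (with one N–H) is a single π system with 9 sp² atoms and 10 π electrons from ring double bonds plus a heteroatom lone pair. 10 = 4(2)+2, so the system is aromatic and both rings count as aromatic (indole).
4 of the 5 rings are aromatic. Total: 4.

4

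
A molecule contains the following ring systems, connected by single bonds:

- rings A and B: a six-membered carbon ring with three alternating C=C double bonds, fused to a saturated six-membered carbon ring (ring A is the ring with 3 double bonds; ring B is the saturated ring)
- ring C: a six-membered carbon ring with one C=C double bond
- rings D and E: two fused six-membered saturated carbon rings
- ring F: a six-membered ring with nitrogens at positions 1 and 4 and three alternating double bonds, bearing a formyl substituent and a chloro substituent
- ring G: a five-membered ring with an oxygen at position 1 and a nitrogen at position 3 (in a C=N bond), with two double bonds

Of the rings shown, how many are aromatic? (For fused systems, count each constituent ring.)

3

Ring A has a continuous p-orbital overlap around the ring; 3 ring double bonds give 6 π electrons. Since 6 = 4n+2 (n=1), ring A is aromatic (benzene ring).
Ring B has four sp³ carbons, so it is not fully conjugated — not aromatic (cyclohexane ring).
Ring C has four sp³ carbons, so it is not fully conjugated — not aromatic (cyclohexene).
Ring D has only sp³ atoms, so it is not fully conjugated — not aromatic (cyclohexane ring).
Ring E has only sp³ atoms, so it is not fully conjugated — not aromatic (cyclohexane ring).
Ring F is fully conjugated (every ring atom contributes a p orbital); 3 ring double bonds give 6 π electrons. That satisfies 4n+2 with n=1, so ring F is aromatic (pyrazine).
Ring G is fully conjugated (every ring atom contributes a p orbital); 2 ring double bonds (4 π electrons) plus a heteroatom lone pair (2) give 6 π electrons. That satisfies 4n+2 with n=1, so ring G is aromatic (oxazole).
Aromatic: A, F, G. Total: 3.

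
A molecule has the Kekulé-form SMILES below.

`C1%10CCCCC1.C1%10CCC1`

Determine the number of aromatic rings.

The SMILES encodes a six-membered saturated carbon ring; a four-membered saturated carbon ring.
The 6-membered ring has only sp³ atoms, so it is not fully conjugated — not aromatic (cyclohexane).
The 4-membered ring has only sp³ atoms, so it is not fully conjugated — not aromatic (cyclobutane).
None of the rings are aromatic. Total: 0.

0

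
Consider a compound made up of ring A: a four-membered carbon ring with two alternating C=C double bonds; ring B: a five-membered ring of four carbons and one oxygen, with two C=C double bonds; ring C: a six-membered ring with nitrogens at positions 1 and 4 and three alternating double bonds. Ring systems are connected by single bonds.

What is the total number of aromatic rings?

Ring A has only sp² ring atoms; a planar conformation would have a fully conjugated π system of 4 electrons. But 4 = 4(1), which is 4n not 4n+2, so ring A is not aromatic (cyclobutadiene) — cyclobutadiene is antiaromatic and distorts to a rectangle.
Ring B is fully conjugated (every ring atom contributes a p orbital); 2 ring double bonds (4 π electrons) plus a heteroatom lone pair (2) give 6 π electrons. Since 6 = 4n+2 (n=1), ring B is aromatic (furan).
Ring C is planar and fully conjugated; 3 ring double bonds give 6 π electrons. Since 6 = 4n+2 (n=1), ring C is aromatic (pyrazine).
Aromatic: B, C. Total: 2.

2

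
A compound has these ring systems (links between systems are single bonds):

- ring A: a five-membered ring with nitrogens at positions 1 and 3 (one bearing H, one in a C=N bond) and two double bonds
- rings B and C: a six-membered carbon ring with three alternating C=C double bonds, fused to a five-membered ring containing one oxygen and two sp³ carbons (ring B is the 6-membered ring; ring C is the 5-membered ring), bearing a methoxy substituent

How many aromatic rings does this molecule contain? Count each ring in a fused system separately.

2

Ring A is fully conjugated (every ring atom contributes a p orbital); 2 ring double bonds (4 π electrons) plus a heteroatom lone pair (2) give 6 π electrons. That satisfies 4n+2 with n=1, so ring A is aromatic (imidazole).
Ring B is planar and fully conjugated; 3 ring double bonds give 6 π electrons. That satisfies 4n+2 with n=1, so ring B is aromatic (benzene ring).
Ring C has two sp³ carbons, so it is not fully conjugated — not aromatic (oxolane ring).
Aromatic: A, B. Total: 2.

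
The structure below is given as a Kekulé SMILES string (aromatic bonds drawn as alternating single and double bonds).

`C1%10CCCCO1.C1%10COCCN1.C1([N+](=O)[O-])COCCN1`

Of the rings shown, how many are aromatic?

The SMILES encodes a six-membered saturated ring of five carbons and one oxygen; a six-membered saturated ring with an oxygen and an N–H nitrogen at positions 1 and 4; a six-membered saturated ring with an oxygen and an N–H nitrogen at positions 1 and 4.
The 6-membered ring with one oxygen has only sp³ atoms, so it is not fully conjugated — not aromatic (tetrahydropyran).
The 6-membered ring with one oxygen and one N–H (1,4) has only sp³ atoms, so it is not fully conjugated — not aromatic (morpholine).
The second 6-membered ring with one oxygen and one N–H (1,4) has only sp³ atoms, so it is not fully conjugated — not aromatic (morpholine).
None of the rings are aromatic. Total: 0.

0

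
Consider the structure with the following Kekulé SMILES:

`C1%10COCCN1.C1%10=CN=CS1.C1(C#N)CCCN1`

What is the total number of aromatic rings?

1

The SMILES encodes a six-membered saturated ring with an oxygen and an N–H nitrogen at positions 1 and 4; a five-membered ring with a sulfur at position 1 and a nitrogen at position 3 (in a C=N bond), with two double bonds; a five-membered saturated ring of four carbons and one N–H nitrogen.
The 6-membered ring with one oxygen and one N–H (1,4) has only sp³ atoms, so it is not fully conjugated — not aromatic (morpholine).
The 5-membered ring with one sulfur and one =N– has a continuous p-orbital overlap around the ring; 2 ring double bonds (4 π electrons) plus a heteroatom lone pair (2) give 6 π electrons. Since 6 = 4n+2 (n=1), it is aromatic (thiazole).
The 5-membered ring with one N–H has only sp³ atoms, so it is not fully conjugated — not aromatic (pyrrolidine).
1 of the 3 rings is aromatic. Total: 1.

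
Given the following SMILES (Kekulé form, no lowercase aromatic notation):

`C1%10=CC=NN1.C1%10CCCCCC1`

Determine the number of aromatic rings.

The SMILES encodes a five-membered ring with two adjacent nitrogens (one bearing H, one in a double bond) and two double bonds; a seven-membered saturated carbon ring.
The 5-membered ring with two adjacent nitrogens (one N–H, one =N–) has a continuous p-orbital overlap around the ring; 2 ring double bonds (4 π electrons) plus a heteroatom lone pair (2) give 6 π electrons. Since 6 = 4n+2 (n=1), it is aromatic (pyrazole).
The 7-membered ring has only sp³ atoms, so it is not fully conjugated — not aromatic (cycloheptane).
1 of the 2 rings is aromatic. Total: 1.

1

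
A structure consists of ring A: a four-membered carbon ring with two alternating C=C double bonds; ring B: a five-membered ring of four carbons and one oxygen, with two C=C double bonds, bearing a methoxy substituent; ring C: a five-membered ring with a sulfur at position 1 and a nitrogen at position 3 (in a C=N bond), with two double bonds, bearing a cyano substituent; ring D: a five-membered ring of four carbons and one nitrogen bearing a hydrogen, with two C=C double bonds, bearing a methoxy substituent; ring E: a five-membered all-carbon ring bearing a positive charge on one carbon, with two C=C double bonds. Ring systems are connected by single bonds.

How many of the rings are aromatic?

Ring A has only sp² ring atoms; a planar conformation would have a fully conjugated π system of 4 electrons. But 4 = 4(1), which is 4n not 4n+2, so ring A is not aromatic (cyclobutadiene) — cyclobutadiene is antiaromatic and distorts to a rectangle.
Ring B has a continuous p-orbital overlap around the ring; 2 ring double bonds (4 π electrons) plus a heteroatom lone pair (2) give 6 π electrons. That satisfies 4n+2 with n=1, so ring B is aromatic (furan).
Ring C is planar and fully conjugated; 2 ring double bonds (4 π electrons) plus a heteroatom lone pair (2) give 6 π electrons. Since 6 = 4n+2 (n=1), ring C is aromatic (thiazole).
Ring D has a continuous p-orbital overlap around the ring; 2 ring double bonds (4 π electrons) plus a heteroatom lone pair (2) give 6 π electrons. Since 6 = 4n+2 (n=1), ring D is aromatic (pyrrole).
Ring E has only sp² ring atoms; a planar conformation would have a fully conjugated π system of 4 electrons. But 4 = 4(1), which is 4n not 4n+2, so ring E is not aromatic (cyclopentadienyl cation).
Aromatic: B, C, D. Total: 3.

3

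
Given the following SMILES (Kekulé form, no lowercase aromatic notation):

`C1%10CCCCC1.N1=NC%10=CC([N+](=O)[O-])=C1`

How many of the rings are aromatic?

1

The SMILES encodes a six-membered saturated carbon ring; a six-membered ring with two adjacent nitrogens and three alternating double bonds.
The 6-membered ring has only sp³ atoms, so it is not fully conjugated — not aromatic (cyclohexane).
The 6-membered ring with two nitrogens (1,2) is planar and fully conjugated; 3 ring double bonds give 6 π electrons. That satisfies 4n+2 with n=1, so it is aromatic (pyridazine).
1 of the 2 rings is aromatic. Total: 1.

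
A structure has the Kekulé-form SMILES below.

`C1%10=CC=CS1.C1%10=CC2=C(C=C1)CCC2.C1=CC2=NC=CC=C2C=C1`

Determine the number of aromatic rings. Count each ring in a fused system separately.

The SMILES encodes a five-membered ring of four carbons and one sulfur, with two C=C double bonds; a six-membered carbon ring with three alternating C=C double bonds, fused to a saturated five-membered carbon ring; two fused six-membered rings, each with three alternating double bonds; one ring is all carbon and the other has one ring nitrogen.
The 5-membered ring with one sulfur has a continuous p-orbital overlap around the ring; 2 ring double bonds (4 π electrons) plus a heteroatom lone pair (2) give 6 π electrons. That satisfies 4n+2 with n=1, so it is aromatic (thiophene).
The 6-membered ring has a continuous p-orbital overlap around the ring; 3 ring double bonds give 6 π electrons. 6 = 4(1)+2, so it is aromatic (benzene ring).
The 5-membered ring has three sp³ carbons, so it is not fully conjugated — not aromatic (cyclopentane ring).
The fused 6/6-membered bicyclic (with one nitrogen) is a single π system with 10 sp² atoms and 10 π electrons from ring double bonds. 10 = 4(2)+2, so the system is aromatic and both rings count as aromatic (quinoline).
4 of the 5 rings are aromatic. Total: 4.

4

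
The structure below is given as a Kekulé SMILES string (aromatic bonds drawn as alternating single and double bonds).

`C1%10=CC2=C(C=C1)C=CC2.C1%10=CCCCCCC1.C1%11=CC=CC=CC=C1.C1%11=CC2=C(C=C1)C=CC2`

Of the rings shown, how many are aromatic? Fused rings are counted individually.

The SMILES encodes a six-membered carbon ring with three alternating C=C double bonds, fused to a five-membered carbon ring containing one C=C double bond and one sp³ carbon; an eight-membered carbon ring with one C=C double bond; an eight-membered carbon ring with four alternating C=C double bonds; a six-membered carbon ring with three alternating C=C double bonds, fused to a five-membered carbon ring containing one C=C double bond and one sp³ carbon.
The 6-membered ring has a continuous p-orbital overlap around the ring; 3 ring double bonds give 6 π electrons. That satisfies 4n+2 with n=1, so it is aromatic (benzene ring).
The 5-membered ring has one sp³ carbon, so it is not fully conjugated — not aromatic (cyclopentene ring).
The 8-membered ring has six sp³ carbons, so it is not fully conjugated — not aromatic (cyclooctene).
The second 8-membered ring has only sp² ring atoms; a planar conformation would have a fully conjugated π system of 8 electrons. But 8 = 4(2), which is 4n not 4n+2, so it is not aromatic (cyclooctatetraene) — cyclooctatetraene distorts into a non-planar tub to avoid antiaromaticity.
The second 6-membered ring has a continuous p-orbital overlap around the ring; 3 ring double bonds give 6 π electrons. That satisfies 4n+2 with n=1, so it is aromatic (benzene ring).
The second 5-membered ring has one sp³ carbon, so it is not fully conjugated — not aromatic (cyclopentene ring).
2 of the 6 rings are aromatic. Total: 2.

2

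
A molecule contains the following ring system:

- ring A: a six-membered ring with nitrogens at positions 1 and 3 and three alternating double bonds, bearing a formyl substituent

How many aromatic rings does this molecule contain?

Ring A is planar and fully conjugated; 3 ring double bonds give 6 π electrons. 6 = 4(1)+2, so ring A is aromatic (pyrimidine).

1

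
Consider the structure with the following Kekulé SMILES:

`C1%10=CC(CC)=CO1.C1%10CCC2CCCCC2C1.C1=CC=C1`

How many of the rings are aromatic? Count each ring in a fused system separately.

1

The SMILES encodes a five-membered ring of four carbons and one oxygen, with two C=C double bonds; two fused six-membered saturated carbon rings; a four-membered carbon ring with two alternating C=C double bonds.
The 5-membered ring with one oxygen has a continuous p-orbital overlap around the ring; 2 ring double bonds (4 π electrons) plus a heteroatom lone pair (2) give 6 π electrons. Since 6 = 4n+2 (n=1), it is aromatic (furan).
The 6-membered ring has only sp³ atoms, so it is not fully conjugated — not aromatic (cyclohexane ring).
The second 6-membered ring has only sp³ atoms, so it is not fully conjugated — not aromatic (cyclohexane ring).
The 4-membered ring has only sp² ring atoms; a planar conformation would have a fully conjugated π system of 4 electrons. But 4 = 4(1), which is 4n not 4n+2, so it is not aromatic (cyclobutadiene) — cyclobutadiene is antiaromatic and distorts to a rectangle.
1 of the 4 rings is aromatic. Total: 1.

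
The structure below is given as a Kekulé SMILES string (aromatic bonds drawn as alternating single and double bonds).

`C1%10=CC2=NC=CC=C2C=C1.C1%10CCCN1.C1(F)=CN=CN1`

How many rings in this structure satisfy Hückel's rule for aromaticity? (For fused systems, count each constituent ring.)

The SMILES encodes two fused six-membered rings, each with three alternating double bonds; one ring is all carbon and the other has one ring nitrogen; a five-membered saturated ring of four carbons and one N–H nitrogen; a five-membered ring with nitrogens at positions 1 and 3 (one bearing H, one in a C=N bond) and two double bonds.
The fused 6/6-membered bicyclic (with one nitrogen) is a single π system with 10 sp² atoms and 10 π electrons from ring double bonds. 10 = 4(2)+2, so the system is aromatic and both rings count as aromatic (quinoline).
The 5-membered ring with one N–H has only sp³ atoms, so it is not fully conjugated — not aromatic (pyrrolidine).
The 5-membered ring with two nitrogens (one N–H, one =N–) is planar and fully conjugated; 2 ring double bonds (4 π electrons) plus a heteroatom lone pair (2) give 6 π electrons. Since 6 = 4n+2 (n=1), it is aromatic (imidazole).
3 of the 4 rings are aromatic. Total: 3.

3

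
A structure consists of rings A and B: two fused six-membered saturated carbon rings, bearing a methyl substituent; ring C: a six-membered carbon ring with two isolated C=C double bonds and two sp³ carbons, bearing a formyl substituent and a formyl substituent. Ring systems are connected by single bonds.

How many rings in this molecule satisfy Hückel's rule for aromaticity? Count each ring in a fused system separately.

Ring A has only sp³ atoms, so it is not fully conjugated — not aromatic (cyclohexane ring).
Ring B has only sp³ atoms, so it is not fully conjugated — not aromatic (cyclohexane ring).
Ring C has two sp³ carbons, so it is not fully conjugated — not aromatic (1,4-cyclohexadiene).
No ring is aromatic. Total: 0.

0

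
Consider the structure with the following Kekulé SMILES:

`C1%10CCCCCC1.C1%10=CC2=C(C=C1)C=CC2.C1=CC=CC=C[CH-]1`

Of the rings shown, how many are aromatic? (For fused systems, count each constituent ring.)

1

The SMILES encodes a seven-membered saturated carbon ring; a six-membered carbon ring with three alternating C=C double bonds, fused to a five-membered carbon ring containing one C=C double bond and one sp³ carbon; a seven-membered all-carbon ring bearing a negative charge on one carbon, with three C=C double bonds.
The 7-membered ring has only sp³ atoms, so it is not fully conjugated — not aromatic (cycloheptane).
The 6-membered ring is planar and fully conjugated; 3 ring double bonds give 6 π electrons. Since 6 = 4n+2 (n=1), it is aromatic (benzene ring).
The 5-membered ring has one sp³ carbon, so it is not fully conjugated — not aromatic (cyclopentene ring).
The second 7-membered ring has only sp² ring atoms; a planar conformation would have a fully conjugated π system of 8 electrons. But 8 = 4(2), which is 4n not 4n+2, so it is not aromatic (cycloheptatrienyl anion).
1 of the 4 rings is aromatic. Total: 1.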